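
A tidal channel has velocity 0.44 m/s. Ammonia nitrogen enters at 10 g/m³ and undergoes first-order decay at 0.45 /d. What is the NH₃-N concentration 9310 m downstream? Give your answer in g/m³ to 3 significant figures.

Travel time t = 9310 m / 0.44 m/s = 9310/0.44 = 2.116e+04 s = 0.2449 d.
First-order decay: C = 10·exp(−0.45·0.2449) = 10·0.8957 = 8.957 g/m³.

8.96 g/m³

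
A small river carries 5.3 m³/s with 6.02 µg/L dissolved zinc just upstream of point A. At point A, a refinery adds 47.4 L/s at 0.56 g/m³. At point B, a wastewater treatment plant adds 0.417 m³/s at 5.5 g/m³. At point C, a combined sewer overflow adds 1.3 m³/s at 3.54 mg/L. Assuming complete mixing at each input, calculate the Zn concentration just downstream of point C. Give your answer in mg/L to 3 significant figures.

0.984 mg/L

6.02 µg/L = 0.00602 mg/L.
47.4 L/s = 0.0474 m³/s.
After input A: C = (5.3·0.00602 + 0.0474·0.56) / 5.347 = 0.01093 mg/L.
After input B: C = (5.347·0.01093 + 0.417·5.5) / 5.764 = 0.408 mg/L.
After input C: C = (5.764·0.408 + 1.3·3.54) / 7.064 = 0.9844 mg/L.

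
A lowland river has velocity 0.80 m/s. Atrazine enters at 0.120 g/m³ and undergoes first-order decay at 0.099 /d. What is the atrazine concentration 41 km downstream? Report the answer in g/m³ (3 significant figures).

Travel time t = 41 km / 0.80 m/s = 4.1e+04/0.80 = 5.125e+04 s = 0.5932 d.
First-order decay: C = 0.120·exp(−0.099·0.5932) = 0.120·0.943 = 0.1132 g/m³.

0.113 g/m³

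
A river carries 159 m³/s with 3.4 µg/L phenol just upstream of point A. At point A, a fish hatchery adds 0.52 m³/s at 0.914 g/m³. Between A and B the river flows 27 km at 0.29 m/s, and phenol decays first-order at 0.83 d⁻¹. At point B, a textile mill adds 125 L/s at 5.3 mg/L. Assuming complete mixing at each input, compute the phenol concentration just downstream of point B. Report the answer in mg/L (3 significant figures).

3.4 µg/L = 0.0034 mg/L.
After input A: C = (159·0.0034 + 0.52·0.914) / 159.5 = 0.006368 mg/L.
Over the 27 km reach to input B (t = 9.31e+04 s = 1.078 d), decay gives C = 0.006368·exp(−0.83·1.078) = 0.002604 mg/L.
125 L/s = 0.125 m³/s.
After input B: C = (159.5·0.002604 + 0.125·5.3) / 159.6 = 0.006752 mg/L.

0.00675 mg/L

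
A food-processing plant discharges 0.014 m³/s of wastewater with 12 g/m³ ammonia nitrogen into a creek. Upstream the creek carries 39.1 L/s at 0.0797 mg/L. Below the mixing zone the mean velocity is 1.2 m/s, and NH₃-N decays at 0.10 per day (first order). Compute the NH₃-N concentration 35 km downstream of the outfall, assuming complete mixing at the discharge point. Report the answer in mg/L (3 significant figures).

39.1 L/s = 0.0391 m³/s.
After complete mixing, C₀ = (0.014·12 + 0.0391·0.0797) / 0.0531 = 3.223 mg/L.
Travel time t = 3.5e+04 m / 1.2 m/s = 2.917e+04 s = 0.3376 d.
C = 3.223·exp(−0.10·0.3376) = 3.223·0.9668 = 3.116 mg/L.

3.12 mg/L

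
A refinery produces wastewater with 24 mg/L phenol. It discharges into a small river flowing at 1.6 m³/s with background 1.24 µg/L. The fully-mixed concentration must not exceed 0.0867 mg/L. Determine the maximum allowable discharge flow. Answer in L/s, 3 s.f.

1.24 µg/L = 0.00124 mg/L.
Mass balance at complete mixing: C_std·(Q_w + Q_r) = Q_w·C_e + Q_r·C_b.
Rearranging, Q_w = Q_r·(C_std − C_b)/(C_e − C_std) = 1.6·(0.0867 − 0.00124) / (24 − 0.0867) = 0.005718 m³/s.
= 5.718 L/s.

5.72 L/s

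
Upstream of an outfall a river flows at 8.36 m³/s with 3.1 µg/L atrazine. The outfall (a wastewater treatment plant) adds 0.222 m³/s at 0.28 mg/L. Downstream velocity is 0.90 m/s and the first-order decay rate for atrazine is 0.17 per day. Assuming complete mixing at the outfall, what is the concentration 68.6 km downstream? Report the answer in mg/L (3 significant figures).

0.00883 mg/L

3.1 µg/L = 0.0031 mg/L.
After complete mixing, C₀ = (0.222·0.28 + 8.36·0.0031) / 8.582 = 0.01026 mg/L.
Travel time t = 6.86e+04 m / 0.90 m/s = 7.622e+04 s = 0.8822 d.
C = 0.01026·exp(−0.17·0.8822) = 0.01026·0.8607 = 0.008834 mg/L.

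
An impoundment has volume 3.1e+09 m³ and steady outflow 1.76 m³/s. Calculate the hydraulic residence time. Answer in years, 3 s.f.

Q = 1.76 m³/s × 3.156e+07 s/yr = 5.554e+07 m³/yr.
Hydraulic residence time τ = V/Q = 3.1e+09/5.554e+07 = 55.81 yr.

55.8 yr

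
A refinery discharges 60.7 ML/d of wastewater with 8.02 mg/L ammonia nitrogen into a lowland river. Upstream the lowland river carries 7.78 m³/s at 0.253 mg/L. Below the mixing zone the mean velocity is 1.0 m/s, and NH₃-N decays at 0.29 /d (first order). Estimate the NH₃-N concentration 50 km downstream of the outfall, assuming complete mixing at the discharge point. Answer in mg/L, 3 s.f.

60.7 ML/d = 0.7025 m³/s.
After complete mixing, C₀ = (0.7025·8.02 + 7.78·0.253) / 8.483 = 0.8963 mg/L.
Travel time t = 5e+04 m / 1.0 m/s = 5e+04 s = 0.5787 d.
C = 0.8963·exp(−0.29·0.5787) = 0.8963·0.8455 = 0.7578 mg/L.

0.758 mg/L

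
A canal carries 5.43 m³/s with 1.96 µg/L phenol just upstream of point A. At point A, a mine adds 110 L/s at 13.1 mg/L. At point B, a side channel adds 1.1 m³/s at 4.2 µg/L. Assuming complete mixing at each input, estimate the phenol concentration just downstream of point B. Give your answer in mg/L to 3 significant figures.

0.219 mg/L

1.96 µg/L = 0.00196 mg/L.
110 L/s = 0.11 m³/s.
After input A: C = (5.43·0.00196 + 0.11·13.1) / 5.54 = 0.262 mg/L.
4.2 µg/L = 0.0042 mg/L.
After input B: C = (5.54·0.262 + 1.1·0.0042) / 6.64 = 0.2193 mg/L.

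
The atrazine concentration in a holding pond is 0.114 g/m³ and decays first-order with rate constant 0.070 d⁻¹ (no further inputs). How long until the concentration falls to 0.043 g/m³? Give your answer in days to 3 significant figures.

t = ln(C₀/C)/k = ln(0.114/0.043)/0.070 = 0.975/0.070 = 13.93 d.

13.9 d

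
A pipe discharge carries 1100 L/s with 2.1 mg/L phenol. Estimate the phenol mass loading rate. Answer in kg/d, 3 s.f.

200 kg/d

1100 L/s = 1.1 m³/s.
Mass flux = Q·C = 1.1 m³/s × 2.1 g/m³ = 2.31 g/s.
= 2.31 g/s × 86.4 = 199.6 kg/d.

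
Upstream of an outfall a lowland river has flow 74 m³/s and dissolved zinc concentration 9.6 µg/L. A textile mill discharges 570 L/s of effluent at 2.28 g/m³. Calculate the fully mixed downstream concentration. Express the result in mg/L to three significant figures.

570 L/s = 0.57 m³/s.
9.6 µg/L = 0.0096 mg/L.
By mass balance at complete mixing, C = (0.57·2.28 + 74·0.0096) / (0.57 + 74) = 2.01/74.57 = 0.02695 mg/L.

0.0270 mg/L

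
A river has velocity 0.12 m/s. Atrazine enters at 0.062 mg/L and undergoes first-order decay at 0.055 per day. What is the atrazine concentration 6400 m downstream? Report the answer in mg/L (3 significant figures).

Travel time t = 6400 m / 0.12 m/s = 6400/0.12 = 5.333e+04 s = 0.6173 d.
First-order decay: C = 0.062·exp(−0.055·0.6173) = 0.062·0.9666 = 0.05993 mg/L.

0.0599 mg/L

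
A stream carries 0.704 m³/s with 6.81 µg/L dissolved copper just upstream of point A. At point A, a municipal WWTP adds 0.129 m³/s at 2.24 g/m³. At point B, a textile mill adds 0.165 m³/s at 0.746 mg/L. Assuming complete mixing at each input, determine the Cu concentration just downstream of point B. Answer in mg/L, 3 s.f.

0.418 mg/L

6.81 µg/L = 0.00681 mg/L.
After input A: C = (0.704·0.00681 + 0.129·2.24) / 0.833 = 0.3526 mg/L.
After input B: C = (0.833·0.3526 + 0.165·0.746) / 0.998 = 0.4177 mg/L.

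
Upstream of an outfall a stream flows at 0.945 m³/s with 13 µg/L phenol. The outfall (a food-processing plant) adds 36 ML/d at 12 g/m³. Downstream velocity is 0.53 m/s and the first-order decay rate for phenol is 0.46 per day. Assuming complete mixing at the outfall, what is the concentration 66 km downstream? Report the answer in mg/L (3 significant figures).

36 ML/d = 0.4167 m³/s.
13 µg/L = 0.013 mg/L.
After complete mixing, C₀ = (0.4167·12 + 0.945·0.013) / 1.362 = 3.681 mg/L.
Travel time t = 6.6e+04 m / 0.53 m/s = 1.245e+05 s = 1.441 d.
C = 3.681·exp(−0.46·1.441) = 3.681·0.5153 = 1.897 mg/L.

1.90 mg/L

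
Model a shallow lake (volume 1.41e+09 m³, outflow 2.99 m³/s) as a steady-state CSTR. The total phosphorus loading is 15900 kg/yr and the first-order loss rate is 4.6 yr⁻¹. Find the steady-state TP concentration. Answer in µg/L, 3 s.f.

2.42 µg/L

Outflow Q = 2.99 m³/s × 3.156e+07 s/yr = 9.436e+07 m³/yr.
Steady-state CSTR mass balance: W = Q·C + k·V·C, so C = W/(Q + kV).
Q + kV = 9.436e+07 + 4.6·1.41e+09 = 6.58e+09 m³/yr.
C = 15900/6.58e+09 = 2.416e-06 kg/m³ = 0.002416 mg/L = 2.416 µg/L.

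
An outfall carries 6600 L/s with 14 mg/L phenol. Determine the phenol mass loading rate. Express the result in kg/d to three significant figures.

7980 kg/d

6600 L/s = 6.6 m³/s.
Mass flux = Q·C = 6.6 m³/s × 14 g/m³ = 92.4 g/s.
= 92.4 g/s × 86.4 = 7983 kg/d.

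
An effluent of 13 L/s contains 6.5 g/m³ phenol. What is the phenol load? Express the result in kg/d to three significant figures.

7.30 kg/d

13 L/s = 0.013 m³/s.
Mass flux = Q·C = 0.013 m³/s × 6.5 g/m³ = 0.0845 g/s.
= 0.0845 g/s × 86.4 = 7.301 kg/d.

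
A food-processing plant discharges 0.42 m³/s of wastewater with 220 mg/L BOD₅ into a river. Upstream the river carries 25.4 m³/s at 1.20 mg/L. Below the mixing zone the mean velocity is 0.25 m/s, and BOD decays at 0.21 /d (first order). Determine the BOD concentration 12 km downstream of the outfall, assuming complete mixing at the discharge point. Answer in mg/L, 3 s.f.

4.24 mg/L

After complete mixing, C₀ = (0.42·220 + 25.4·1.2) / 25.82 = 4.759 mg/L.
Travel time t = 1.2e+04 m / 0.25 m/s = 4.8e+04 s = 0.5556 d.
C = 4.759·exp(−0.21·0.5556) = 4.759·0.8899 = 4.235 mg/L.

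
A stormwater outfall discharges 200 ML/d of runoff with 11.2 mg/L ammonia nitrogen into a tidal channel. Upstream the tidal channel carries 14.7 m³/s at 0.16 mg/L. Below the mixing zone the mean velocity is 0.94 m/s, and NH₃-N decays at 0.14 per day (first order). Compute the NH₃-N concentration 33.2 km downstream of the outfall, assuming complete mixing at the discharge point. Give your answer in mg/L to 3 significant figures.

200 ML/d = 2.315 m³/s.
After complete mixing, C₀ = (2.315·11.2 + 14.7·0.16) / 17.01 = 1.662 mg/L.
Travel time t = 3.32e+04 m / 0.94 m/s = 3.532e+04 s = 0.4088 d.
C = 1.662·exp(−0.14·0.4088) = 1.662·0.9444 = 1.57 mg/L.

1.57 mg/L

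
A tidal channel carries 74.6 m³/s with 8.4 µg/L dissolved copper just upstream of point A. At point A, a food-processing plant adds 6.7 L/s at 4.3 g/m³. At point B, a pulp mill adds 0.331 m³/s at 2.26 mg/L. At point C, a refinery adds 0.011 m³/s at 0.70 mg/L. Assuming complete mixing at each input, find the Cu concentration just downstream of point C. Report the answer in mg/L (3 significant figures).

8.4 µg/L = 0.0084 mg/L.
6.7 L/s = 0.0067 m³/s.
After input A: C = (74.6·0.0084 + 0.0067·4.3) / 74.61 = 0.008785 mg/L.
After input B: C = (74.61·0.008785 + 0.331·2.26) / 74.94 = 0.01873 mg/L.
After input C: C = (74.94·0.01873 + 0.011·0.7) / 74.95 = 0.01883 mg/L.

0.0188 mg/L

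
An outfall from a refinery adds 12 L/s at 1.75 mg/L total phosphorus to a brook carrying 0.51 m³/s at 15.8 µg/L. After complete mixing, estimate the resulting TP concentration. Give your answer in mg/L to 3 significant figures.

0.0557 mg/L

12 L/s = 0.012 m³/s.
15.8 µg/L = 0.0158 mg/L.
Conservation of mass across the mixing zone: C = (0.012·1.75 + 0.51·0.0158) / (0.012 + 0.51) = 0.02906/0.522 = 0.05567 mg/L.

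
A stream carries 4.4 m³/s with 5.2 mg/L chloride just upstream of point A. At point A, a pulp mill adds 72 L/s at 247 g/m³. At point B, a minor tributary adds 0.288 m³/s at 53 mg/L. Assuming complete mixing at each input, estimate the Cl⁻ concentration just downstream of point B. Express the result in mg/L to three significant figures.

72 L/s = 0.072 m³/s.
After input A: C = (4.4·5.2 + 0.072·247) / 4.472 = 9.093 mg/L.
After input B: C = (4.472·9.093 + 0.288·53) / 4.76 = 11.75 mg/L.

11.7 mg/L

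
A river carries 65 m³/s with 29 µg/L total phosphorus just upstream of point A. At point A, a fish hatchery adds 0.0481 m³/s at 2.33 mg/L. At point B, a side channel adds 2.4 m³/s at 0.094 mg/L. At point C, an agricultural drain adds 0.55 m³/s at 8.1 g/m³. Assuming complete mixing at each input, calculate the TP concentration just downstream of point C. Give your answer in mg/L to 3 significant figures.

0.0982 mg/L

29 µg/L = 0.029 mg/L.
After input A: C = (65·0.029 + 0.0481·2.33) / 65.05 = 0.0307 mg/L.
After input B: C = (65.05·0.0307 + 2.4·0.094) / 67.45 = 0.03295 mg/L.
After input C: C = (67.45·0.03295 + 0.55·8.1) / 68 = 0.0982 mg/L.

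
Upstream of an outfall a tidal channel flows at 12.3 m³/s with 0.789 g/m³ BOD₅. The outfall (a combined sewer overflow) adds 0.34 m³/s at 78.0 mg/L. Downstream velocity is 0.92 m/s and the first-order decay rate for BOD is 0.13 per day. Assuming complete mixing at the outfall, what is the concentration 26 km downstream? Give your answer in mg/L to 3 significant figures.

After complete mixing, C₀ = (0.34·78 + 12.3·0.789) / 12.64 = 2.866 mg/L.
Travel time t = 2.6e+04 m / 0.92 m/s = 2.826e+04 s = 0.3271 d.
C = 2.866·exp(−0.13·0.3271) = 2.866·0.9584 = 2.747 mg/L.

2.75 mg/L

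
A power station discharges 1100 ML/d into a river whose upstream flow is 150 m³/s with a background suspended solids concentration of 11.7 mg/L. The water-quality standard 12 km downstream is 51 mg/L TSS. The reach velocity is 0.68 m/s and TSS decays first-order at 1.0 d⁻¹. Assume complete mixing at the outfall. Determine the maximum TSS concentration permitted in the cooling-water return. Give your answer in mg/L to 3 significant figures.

1100 ML/d = 12.73 m³/s.
Travel time to the compliance point: t = 1.2e+04/0.68 = 1.765e+04 s = 0.2042 d; decay factor exp(−1.0·0.2042) = 0.8153.
So the concentration just after mixing may be at most 51/0.8153 = 62.56 mg/L.
Mass balance: 62.56·162.7 = 12.73·Cₑ + 150·11.7.
Cₑ = (1.018e+04 − 1755) / 12.73 = 661.7 mg/L.

662 mg/L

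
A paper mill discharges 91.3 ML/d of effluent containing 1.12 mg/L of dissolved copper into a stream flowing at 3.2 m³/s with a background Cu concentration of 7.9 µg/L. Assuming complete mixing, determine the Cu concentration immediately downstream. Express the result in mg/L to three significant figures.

91.3 ML/d = 1.057 m³/s.
7.9 µg/L = 0.0079 mg/L.
Conservation of mass across the mixing zone: C = (1.057·1.12 + 3.2·0.0079) / (1.057 + 3.2) = 1.209/4.257 = 0.284 mg/L.

0.284 mg/L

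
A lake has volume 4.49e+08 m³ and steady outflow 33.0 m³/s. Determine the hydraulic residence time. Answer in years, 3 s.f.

0.431 yr

Q = 33.0 m³/s × 3.156e+07 s/yr = 1.041e+09 m³/yr.
Hydraulic residence time τ = V/Q = 4.49e+08/1.041e+09 = 0.4312 yr.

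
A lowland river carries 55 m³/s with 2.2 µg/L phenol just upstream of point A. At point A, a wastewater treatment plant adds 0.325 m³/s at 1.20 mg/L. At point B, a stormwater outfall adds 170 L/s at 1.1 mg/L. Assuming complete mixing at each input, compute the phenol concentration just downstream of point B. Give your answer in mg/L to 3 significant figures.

2.2 µg/L = 0.0022 mg/L.
After input A: C = (55·0.0022 + 0.325·1.2) / 55.33 = 0.009236 mg/L.
170 L/s = 0.17 m³/s.
After input B: C = (55.33·0.009236 + 0.17·1.1) / 55.5 = 0.01258 mg/L.

0.0126 mg/L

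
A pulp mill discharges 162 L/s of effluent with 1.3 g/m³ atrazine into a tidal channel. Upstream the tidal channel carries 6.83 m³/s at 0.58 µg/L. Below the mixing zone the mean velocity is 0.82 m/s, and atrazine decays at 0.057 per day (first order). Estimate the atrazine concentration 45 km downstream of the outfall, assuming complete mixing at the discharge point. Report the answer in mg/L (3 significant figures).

0.0296 mg/L

162 L/s = 0.162 m³/s.
0.58 µg/L = 0.00058 mg/L.
After complete mixing, C₀ = (0.162·1.3 + 6.83·0.00058) / 6.992 = 0.03069 mg/L.
Travel time t = 4.5e+04 m / 0.82 m/s = 5.488e+04 s = 0.6352 d.
C = 0.03069·exp(−0.057·0.6352) = 0.03069·0.9644 = 0.0296 mg/L.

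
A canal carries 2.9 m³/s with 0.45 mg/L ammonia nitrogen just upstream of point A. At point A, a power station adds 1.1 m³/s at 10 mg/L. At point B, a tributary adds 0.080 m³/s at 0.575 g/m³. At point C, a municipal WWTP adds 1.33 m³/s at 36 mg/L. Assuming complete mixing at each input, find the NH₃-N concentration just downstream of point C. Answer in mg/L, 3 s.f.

After input A: C = (2.9·0.45 + 1.1·10) / 4 = 3.076 mg/L.
After input B: C = (4·3.076 + 0.08·0.575) / 4.08 = 3.027 mg/L.
After input C: C = (4.08·3.027 + 1.33·36) / 5.41 = 11.13 mg/L.

11.1 mg/L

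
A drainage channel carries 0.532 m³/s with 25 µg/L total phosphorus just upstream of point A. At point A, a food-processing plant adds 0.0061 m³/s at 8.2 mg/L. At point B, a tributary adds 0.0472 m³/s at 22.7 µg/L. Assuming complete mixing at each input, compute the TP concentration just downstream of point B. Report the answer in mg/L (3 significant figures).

0.110 mg/L

25 µg/L = 0.025 mg/L.
After input A: C = (0.532·0.025 + 0.0061·8.2) / 0.5381 = 0.1177 mg/L.
22.7 µg/L = 0.0227 mg/L.
After input B: C = (0.5381·0.1177 + 0.0472·0.0227) / 0.5853 = 0.11 mg/L.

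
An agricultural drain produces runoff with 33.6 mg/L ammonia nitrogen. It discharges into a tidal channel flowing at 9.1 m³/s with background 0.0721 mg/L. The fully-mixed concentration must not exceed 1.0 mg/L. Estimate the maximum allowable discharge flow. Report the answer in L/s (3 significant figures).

259 L/s

Mass balance at complete mixing: C_std·(Q_w + Q_r) = Q_w·C_e + Q_r·C_b.
Rearranging, Q_w = Q_r·(C_std − C_b)/(C_e − C_std) = 9.1·(1 − 0.0721) / (33.6 − 1) = 0.259 m³/s.
= 259 L/s.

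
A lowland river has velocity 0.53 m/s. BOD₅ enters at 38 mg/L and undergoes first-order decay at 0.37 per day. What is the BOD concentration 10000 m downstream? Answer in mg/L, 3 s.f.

Travel time t = 10000 m / 0.53 m/s = 1e+04/0.53 = 1.887e+04 s = 0.2184 d.
First-order decay: C = 38·exp(−0.37·0.2184) = 38·0.9224 = 35.05 mg/L.

35.1 mg/L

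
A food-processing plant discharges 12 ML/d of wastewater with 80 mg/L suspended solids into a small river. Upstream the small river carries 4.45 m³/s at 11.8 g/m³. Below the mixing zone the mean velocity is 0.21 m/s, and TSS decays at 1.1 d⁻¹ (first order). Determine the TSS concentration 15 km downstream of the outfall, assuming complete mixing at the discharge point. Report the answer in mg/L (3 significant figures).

5.58 mg/L

12 ML/d = 0.1389 m³/s.
After complete mixing, C₀ = (0.1389·80 + 4.45·11.8) / 4.589 = 13.86 mg/L.
Travel time t = 1.5e+04 m / 0.21 m/s = 7.143e+04 s = 0.8267 d.
C = 13.86·exp(−1.1·0.8267) = 13.86·0.4028 = 5.584 mg/L.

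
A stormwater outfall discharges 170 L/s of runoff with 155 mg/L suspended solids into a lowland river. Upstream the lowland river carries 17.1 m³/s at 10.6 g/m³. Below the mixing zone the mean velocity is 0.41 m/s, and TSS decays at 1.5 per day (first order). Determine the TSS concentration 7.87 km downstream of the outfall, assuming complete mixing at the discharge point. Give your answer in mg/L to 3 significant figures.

170 L/s = 0.17 m³/s.
After complete mixing, C₀ = (0.17·155 + 17.1·10.6) / 17.27 = 12.02 mg/L.
Travel time t = 7870 m / 0.41 m/s = 1.92e+04 s = 0.2222 d.
C = 12.02·exp(−1.5·0.2222) = 12.02·0.7166 = 8.614 mg/L.

8.61 mg/L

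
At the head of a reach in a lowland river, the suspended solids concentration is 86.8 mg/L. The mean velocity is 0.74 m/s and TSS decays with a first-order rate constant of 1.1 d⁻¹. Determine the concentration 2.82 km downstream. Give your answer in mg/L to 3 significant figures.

Travel time t = 2.82 km / 0.74 m/s = 2820/0.74 = 3811 s = 0.04411 d.
First-order decay: C = 86.8·exp(−1.1·0.04411) = 86.8·0.9526 = 82.69 mg/L.

82.7 mg/L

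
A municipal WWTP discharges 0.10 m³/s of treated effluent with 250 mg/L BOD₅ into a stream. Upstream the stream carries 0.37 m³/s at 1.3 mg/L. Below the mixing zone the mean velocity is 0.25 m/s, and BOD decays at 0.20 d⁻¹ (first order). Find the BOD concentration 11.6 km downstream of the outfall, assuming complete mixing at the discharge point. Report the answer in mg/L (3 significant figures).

After complete mixing, C₀ = (0.1·250 + 0.37·1.3) / 0.47 = 54.21 mg/L.
Travel time t = 1.16e+04 m / 0.25 m/s = 4.64e+04 s = 0.537 d.
C = 54.21·exp(−0.20·0.537) = 54.21·0.8982 = 48.69 mg/L.

48.7 mg/L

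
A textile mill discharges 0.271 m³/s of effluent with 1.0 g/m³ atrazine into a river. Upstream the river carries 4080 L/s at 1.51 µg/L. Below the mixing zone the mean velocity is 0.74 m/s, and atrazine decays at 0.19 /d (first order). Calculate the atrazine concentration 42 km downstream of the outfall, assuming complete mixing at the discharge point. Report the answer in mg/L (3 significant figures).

4080 L/s = 4.08 m³/s.
1.51 µg/L = 0.00151 mg/L.
After complete mixing, C₀ = (0.271·1 + 4.08·0.00151) / 4.351 = 0.0637 mg/L.
Travel time t = 4.2e+04 m / 0.74 m/s = 5.676e+04 s = 0.6569 d.
C = 0.0637·exp(−0.19·0.6569) = 0.0637·0.8827 = 0.05623 mg/L.

0.0562 mg/L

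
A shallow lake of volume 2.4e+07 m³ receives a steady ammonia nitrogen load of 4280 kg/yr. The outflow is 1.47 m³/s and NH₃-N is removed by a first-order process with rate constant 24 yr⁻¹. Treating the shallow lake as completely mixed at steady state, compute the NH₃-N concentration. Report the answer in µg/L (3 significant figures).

Outflow Q = 1.47 m³/s × 3.156e+07 s/yr = 4.639e+07 m³/yr.
Steady-state CSTR mass balance: W = Q·C + k·V·C, so C = W/(Q + kV).
Q + kV = 4.639e+07 + 24·2.4e+07 = 6.224e+08 m³/yr.
C = 4280/6.224e+08 = 6.877e-06 kg/m³ = 0.006877 mg/L = 6.877 µg/L.

6.88 µg/L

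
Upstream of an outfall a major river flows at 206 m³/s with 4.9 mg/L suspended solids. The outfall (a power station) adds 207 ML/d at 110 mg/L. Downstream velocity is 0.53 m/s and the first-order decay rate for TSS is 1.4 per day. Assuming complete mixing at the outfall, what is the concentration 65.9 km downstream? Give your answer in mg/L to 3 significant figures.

207 ML/d = 2.396 m³/s.
After complete mixing, C₀ = (2.396·110 + 206·4.9) / 208.4 = 6.108 mg/L.
Travel time t = 6.59e+04 m / 0.53 m/s = 1.243e+05 s = 1.439 d.
C = 6.108·exp(−1.4·1.439) = 6.108·0.1334 = 0.8146 mg/L.

0.815 mg/L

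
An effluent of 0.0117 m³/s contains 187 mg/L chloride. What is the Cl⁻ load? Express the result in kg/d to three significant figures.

189 kg/d

Mass flux = Q·C = 0.0117 m³/s × 187 g/m³ = 2.188 g/s.
= 2.188 g/s × 86.4 = 189 kg/d.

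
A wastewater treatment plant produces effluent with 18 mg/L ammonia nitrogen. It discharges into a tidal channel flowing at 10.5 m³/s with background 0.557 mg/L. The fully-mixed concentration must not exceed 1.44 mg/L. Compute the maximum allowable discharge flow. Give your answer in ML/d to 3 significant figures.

Mass balance at complete mixing: C_std·(Q_w + Q_r) = Q_w·C_e + Q_r·C_b.
Rearranging, Q_w = Q_r·(C_std − C_b)/(C_e − C_std) = 10.5·(1.44 − 0.557) / (18 − 1.44) = 0.5599 m³/s.
= 48.37 ML/d.

48.4 ML/d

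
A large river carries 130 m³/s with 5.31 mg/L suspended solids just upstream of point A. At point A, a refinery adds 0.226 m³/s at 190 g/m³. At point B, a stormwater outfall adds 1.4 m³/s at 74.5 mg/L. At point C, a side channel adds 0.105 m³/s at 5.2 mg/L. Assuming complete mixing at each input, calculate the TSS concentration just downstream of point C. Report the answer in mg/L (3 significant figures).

After input A: C = (130·5.31 + 0.226·190) / 130.2 = 5.631 mg/L.
After input B: C = (130.2·5.631 + 1.4·74.5) / 131.6 = 6.363 mg/L.
After input C: C = (131.6·6.363 + 0.105·5.2) / 131.7 = 6.362 mg/L.

6.36 mg/L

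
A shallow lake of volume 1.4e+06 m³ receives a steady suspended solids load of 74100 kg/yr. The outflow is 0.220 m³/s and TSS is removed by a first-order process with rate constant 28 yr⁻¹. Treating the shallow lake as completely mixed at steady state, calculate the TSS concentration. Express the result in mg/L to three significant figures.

1.61 mg/L

Outflow Q = 0.220 m³/s × 3.156e+07 s/yr = 6.943e+06 m³/yr.
Steady-state CSTR mass balance: W = Q·C + k·V·C, so C = W/(Q + kV).
Q + kV = 6.943e+06 + 28·1.4e+06 = 4.614e+07 m³/yr.
C = 74100/4.614e+07 = 0.001606 kg/m³ = 1.606 mg/L.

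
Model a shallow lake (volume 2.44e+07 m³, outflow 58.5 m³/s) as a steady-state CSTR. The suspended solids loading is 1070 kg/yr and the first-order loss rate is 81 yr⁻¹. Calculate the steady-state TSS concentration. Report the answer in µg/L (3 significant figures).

Outflow Q = 58.5 m³/s × 3.156e+07 s/yr = 1.846e+09 m³/yr.
Steady-state CSTR mass balance: W = Q·C + k·V·C, so C = W/(Q + kV).
Q + kV = 1.846e+09 + 81·2.44e+07 = 3.823e+09 m³/yr.
C = 1070/3.823e+09 = 2.799e-07 kg/m³ = 0.0002799 mg/L = 0.2799 µg/L.

0.280 µg/L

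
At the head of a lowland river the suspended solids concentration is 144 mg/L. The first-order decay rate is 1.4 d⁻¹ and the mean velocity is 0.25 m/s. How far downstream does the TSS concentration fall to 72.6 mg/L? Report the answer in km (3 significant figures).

10.6 km

From C = C₀·e^(−kt), t = ln(C₀/C)/k = ln(144/72.6)/1.4 = 0.6848/1.4 = 0.4892 d.
Distance = v·t = 0.25 m/s × 4.226e+04 s = 1.057e+04 m = 10.57 km.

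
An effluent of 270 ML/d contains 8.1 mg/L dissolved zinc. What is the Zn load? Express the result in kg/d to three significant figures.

270 ML/d = 3.125 m³/s.
Mass flux = Q·C = 3.125 m³/s × 8.1 g/m³ = 25.31 g/s.
= 25.31 g/s × 86.4 = 2187 kg/d.

2190 kg/d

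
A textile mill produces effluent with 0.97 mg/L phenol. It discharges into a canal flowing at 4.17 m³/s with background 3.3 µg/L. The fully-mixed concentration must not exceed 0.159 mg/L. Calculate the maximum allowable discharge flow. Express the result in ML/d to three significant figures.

69.2 ML/d

3.3 µg/L = 0.0033 mg/L.
Mass balance at complete mixing: C_std·(Q_w + Q_r) = Q_w·C_e + Q_r·C_b.
Rearranging, Q_w = Q_r·(C_std − C_b)/(C_e − C_std) = 4.17·(0.159 − 0.0033) / (0.97 − 0.159) = 0.8006 m³/s.
= 69.17 ML/d.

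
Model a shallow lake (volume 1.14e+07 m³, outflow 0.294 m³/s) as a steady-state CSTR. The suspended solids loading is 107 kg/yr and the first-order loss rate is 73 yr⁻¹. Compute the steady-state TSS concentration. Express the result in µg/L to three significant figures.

Outflow Q = 0.294 m³/s × 3.156e+07 s/yr = 9.278e+06 m³/yr.
Steady-state CSTR mass balance: W = Q·C + k·V·C, so C = W/(Q + kV).
Q + kV = 9.278e+06 + 73·1.14e+07 = 8.415e+08 m³/yr.
C = 107/8.415e+08 = 1.272e-07 kg/m³ = 0.0001272 mg/L = 0.1272 µg/L.

0.127 µg/L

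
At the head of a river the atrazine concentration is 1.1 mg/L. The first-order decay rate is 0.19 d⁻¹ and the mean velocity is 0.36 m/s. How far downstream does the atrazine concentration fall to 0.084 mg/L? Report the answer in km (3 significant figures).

421 km

From C = C₀·e^(−kt), t = ln(C₀/C)/k = ln(1.1/0.084)/0.19 = 2.572/0.19 = 13.54 d.
Distance = v·t = 0.36 m/s × 1.17e+06 s = 4.211e+05 m = 421.1 km.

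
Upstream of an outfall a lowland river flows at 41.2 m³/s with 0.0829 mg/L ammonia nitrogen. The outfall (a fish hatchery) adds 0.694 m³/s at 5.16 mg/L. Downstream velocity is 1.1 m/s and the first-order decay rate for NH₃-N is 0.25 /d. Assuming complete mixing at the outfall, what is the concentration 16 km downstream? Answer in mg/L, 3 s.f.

0.160 mg/L

After complete mixing, C₀ = (0.694·5.16 + 41.2·0.0829) / 41.89 = 0.167 mg/L.
Travel time t = 1.6e+04 m / 1.1 m/s = 1.455e+04 s = 0.1684 d.
C = 0.167·exp(−0.25·0.1684) = 0.167·0.9588 = 0.1601 mg/L.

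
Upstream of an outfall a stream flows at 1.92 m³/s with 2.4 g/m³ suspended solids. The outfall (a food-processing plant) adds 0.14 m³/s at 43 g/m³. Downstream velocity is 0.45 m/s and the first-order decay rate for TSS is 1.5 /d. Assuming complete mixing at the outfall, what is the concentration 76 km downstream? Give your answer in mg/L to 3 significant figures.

After complete mixing, C₀ = (0.14·43 + 1.92·2.4) / 2.06 = 5.159 mg/L.
Travel time t = 7.6e+04 m / 0.45 m/s = 1.689e+05 s = 1.955 d.
C = 5.159·exp(−1.5·1.955) = 5.159·0.05329 = 0.2749 mg/L.

0.275 mg/L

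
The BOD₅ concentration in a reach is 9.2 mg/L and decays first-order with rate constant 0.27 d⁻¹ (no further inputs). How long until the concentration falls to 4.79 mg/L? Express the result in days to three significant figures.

t = ln(C₀/C)/k = ln(9.2/4.79)/0.27 = 0.6527/0.27 = 2.417 d.

2.42 d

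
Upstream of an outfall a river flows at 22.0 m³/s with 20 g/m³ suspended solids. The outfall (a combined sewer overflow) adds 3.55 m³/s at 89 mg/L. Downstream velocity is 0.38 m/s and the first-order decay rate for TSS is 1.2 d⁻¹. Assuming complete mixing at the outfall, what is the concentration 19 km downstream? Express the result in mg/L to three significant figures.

After complete mixing, C₀ = (3.55·89 + 22·20) / 25.55 = 29.59 mg/L.
Travel time t = 1.9e+04 m / 0.38 m/s = 5e+04 s = 0.5787 d.
C = 29.59·exp(−1.2·0.5787) = 29.59·0.4994 = 14.77 mg/L.

14.8 mg/L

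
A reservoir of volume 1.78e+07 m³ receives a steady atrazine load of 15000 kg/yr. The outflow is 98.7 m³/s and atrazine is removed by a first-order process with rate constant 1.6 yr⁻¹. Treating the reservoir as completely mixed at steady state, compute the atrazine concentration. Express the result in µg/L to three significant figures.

4.77 µg/L

Outflow Q = 98.7 m³/s × 3.156e+07 s/yr = 3.115e+09 m³/yr.
Steady-state CSTR mass balance: W = Q·C + k·V·C, so C = W/(Q + kV).
Q + kV = 3.115e+09 + 1.6·1.78e+07 = 3.143e+09 m³/yr.
C = 15000/3.143e+09 = 4.772e-06 kg/m³ = 0.004772 mg/L = 4.772 µg/L.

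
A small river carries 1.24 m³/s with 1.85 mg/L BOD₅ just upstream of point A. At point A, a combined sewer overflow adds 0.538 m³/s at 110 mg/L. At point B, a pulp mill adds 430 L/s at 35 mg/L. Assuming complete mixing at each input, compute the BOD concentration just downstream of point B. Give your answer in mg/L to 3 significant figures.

After input A: C = (1.24·1.85 + 0.538·110) / 1.778 = 34.57 mg/L.
430 L/s = 0.43 m³/s.
After input B: C = (1.778·34.57 + 0.43·35) / 2.208 = 34.66 mg/L.

34.7 mg/L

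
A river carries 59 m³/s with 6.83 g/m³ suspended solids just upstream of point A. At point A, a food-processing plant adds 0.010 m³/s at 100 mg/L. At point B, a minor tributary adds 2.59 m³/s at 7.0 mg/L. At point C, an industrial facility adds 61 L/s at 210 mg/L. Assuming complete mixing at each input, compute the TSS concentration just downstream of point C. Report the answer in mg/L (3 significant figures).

After input A: C = (59·6.83 + 0.01·100) / 59.01 = 6.846 mg/L.
After input B: C = (59.01·6.846 + 2.59·7) / 61.6 = 6.852 mg/L.
61 L/s = 0.061 m³/s.
After input C: C = (61.6·6.852 + 0.061·210) / 61.66 = 7.053 mg/L.

7.05 mg/L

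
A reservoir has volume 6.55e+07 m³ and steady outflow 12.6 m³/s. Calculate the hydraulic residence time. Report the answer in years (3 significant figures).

0.165 yr

Q = 12.6 m³/s × 3.156e+07 s/yr = 3.976e+08 m³/yr.
Hydraulic residence time τ = V/Q = 6.55e+07/3.976e+08 = 0.1647 yr.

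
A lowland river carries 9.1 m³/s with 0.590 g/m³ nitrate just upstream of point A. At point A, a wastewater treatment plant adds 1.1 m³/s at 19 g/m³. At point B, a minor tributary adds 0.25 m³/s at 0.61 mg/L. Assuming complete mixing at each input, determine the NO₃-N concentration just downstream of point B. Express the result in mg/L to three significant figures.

2.53 mg/L

After input A: C = (9.1·0.59 + 1.1·19) / 10.2 = 2.575 mg/L.
After input B: C = (10.2·2.575 + 0.25·0.61) / 10.45 = 2.528 mg/L.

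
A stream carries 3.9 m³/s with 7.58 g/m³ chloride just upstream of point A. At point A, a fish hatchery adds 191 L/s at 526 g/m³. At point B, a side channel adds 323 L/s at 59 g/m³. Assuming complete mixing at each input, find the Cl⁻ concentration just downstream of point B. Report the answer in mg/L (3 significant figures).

191 L/s = 0.191 m³/s.
After input A: C = (3.9·7.58 + 0.191·526) / 4.091 = 31.78 mg/L.
323 L/s = 0.323 m³/s.
After input B: C = (4.091·31.78 + 0.323·59) / 4.414 = 33.78 mg/L.

33.8 mg/L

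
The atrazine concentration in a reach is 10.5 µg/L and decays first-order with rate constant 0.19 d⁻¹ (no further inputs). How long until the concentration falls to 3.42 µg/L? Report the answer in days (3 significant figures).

t = ln(C₀/C)/k = ln(10.5/3.42)/0.19 = 1.122/0.19 = 5.904 d.

5.90 d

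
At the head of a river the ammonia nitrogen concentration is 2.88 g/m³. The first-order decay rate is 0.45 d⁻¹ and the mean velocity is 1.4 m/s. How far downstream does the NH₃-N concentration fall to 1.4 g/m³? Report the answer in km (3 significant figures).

194 km

From C = C₀·e^(−kt), t = ln(C₀/C)/k = ln(2.88/1.4)/0.45 = 0.7213/0.45 = 1.603 d.
Distance = v·t = 1.4 m/s × 1.385e+05 s = 1.939e+05 m = 193.9 km.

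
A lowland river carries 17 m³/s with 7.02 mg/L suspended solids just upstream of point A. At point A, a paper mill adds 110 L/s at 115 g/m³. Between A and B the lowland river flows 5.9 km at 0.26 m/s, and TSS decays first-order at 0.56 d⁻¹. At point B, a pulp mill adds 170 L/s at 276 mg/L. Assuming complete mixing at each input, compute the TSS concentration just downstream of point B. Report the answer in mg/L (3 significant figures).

110 L/s = 0.11 m³/s.
After input A: C = (17·7.02 + 0.11·115) / 17.11 = 7.714 mg/L.
Over the 5.9 km reach to input B (t = 2.269e+04 s = 0.2626 d), decay gives C = 7.714·exp(−0.56·0.2626) = 6.659 mg/L.
170 L/s = 0.17 m³/s.
After input B: C = (17.11·6.659 + 0.17·276) / 17.28 = 9.309 mg/L.

9.31 mg/L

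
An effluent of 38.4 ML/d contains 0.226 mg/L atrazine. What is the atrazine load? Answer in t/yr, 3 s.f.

38.4 ML/d = 0.4444 m³/s.
Mass flux = Q·C = 0.4444 m³/s × 0.226 g/m³ = 0.1004 g/s.
= 0.1004 g/s × 31.56 = 3.17 t/yr.

3.17 t/yr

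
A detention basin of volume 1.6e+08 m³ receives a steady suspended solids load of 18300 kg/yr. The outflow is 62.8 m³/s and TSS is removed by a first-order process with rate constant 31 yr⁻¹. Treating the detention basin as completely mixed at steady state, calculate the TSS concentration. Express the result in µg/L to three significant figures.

Outflow Q = 62.8 m³/s × 3.156e+07 s/yr = 1.982e+09 m³/yr.
Steady-state CSTR mass balance: W = Q·C + k·V·C, so C = W/(Q + kV).
Q + kV = 1.982e+09 + 31·1.6e+08 = 6.942e+09 m³/yr.
C = 18300/6.942e+09 = 2.636e-06 kg/m³ = 0.002636 mg/L = 2.636 µg/L.

2.64 µg/L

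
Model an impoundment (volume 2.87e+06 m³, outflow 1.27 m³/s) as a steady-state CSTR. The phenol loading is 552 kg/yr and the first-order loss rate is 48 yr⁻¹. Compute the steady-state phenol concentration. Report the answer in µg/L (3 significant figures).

Outflow Q = 1.27 m³/s × 3.156e+07 s/yr = 4.008e+07 m³/yr.
Steady-state CSTR mass balance: W = Q·C + k·V·C, so C = W/(Q + kV).
Q + kV = 4.008e+07 + 48·2.87e+06 = 1.778e+08 m³/yr.
C = 552/1.778e+08 = 3.104e-06 kg/m³ = 0.003104 mg/L = 3.104 µg/L.

3.10 µg/L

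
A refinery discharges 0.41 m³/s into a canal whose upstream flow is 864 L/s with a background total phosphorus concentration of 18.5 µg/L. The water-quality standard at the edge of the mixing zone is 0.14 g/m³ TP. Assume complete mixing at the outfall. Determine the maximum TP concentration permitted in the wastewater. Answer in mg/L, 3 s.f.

0.396 mg/L

864 L/s = 0.864 m³/s.
18.5 µg/L = 0.0185 mg/L.
Mass balance: 0.14·1.274 = 0.41·Cₑ + 0.864·0.0185.
Cₑ = (0.1784 − 0.01598) / 0.41 = 0.396 mg/L.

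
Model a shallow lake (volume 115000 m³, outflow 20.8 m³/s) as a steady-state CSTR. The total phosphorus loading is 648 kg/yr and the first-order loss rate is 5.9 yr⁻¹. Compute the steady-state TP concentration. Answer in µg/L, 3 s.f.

0.986 µg/L

Outflow Q = 20.8 m³/s × 3.156e+07 s/yr = 6.564e+08 m³/yr.
Steady-state CSTR mass balance: W = Q·C + k·V·C, so C = W/(Q + kV).
Q + kV = 6.564e+08 + 5.9·115000 = 6.571e+08 m³/yr.
C = 648/6.571e+08 = 9.862e-07 kg/m³ = 0.0009862 mg/L = 0.9862 µg/L.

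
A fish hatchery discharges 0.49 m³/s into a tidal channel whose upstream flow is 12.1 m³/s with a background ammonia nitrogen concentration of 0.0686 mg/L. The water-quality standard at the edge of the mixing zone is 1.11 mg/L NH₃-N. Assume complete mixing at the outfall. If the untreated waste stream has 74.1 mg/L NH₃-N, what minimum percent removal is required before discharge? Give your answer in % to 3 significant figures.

63.8 %

Mass balance: 1.11·12.59 = 0.49·Cₑ + 12.1·0.0686.
Cₑ = (13.97 − 0.8301) / 0.49 = 26.83 mg/L.
Required removal = 1 − 26.83/74.1 = 63.8 %.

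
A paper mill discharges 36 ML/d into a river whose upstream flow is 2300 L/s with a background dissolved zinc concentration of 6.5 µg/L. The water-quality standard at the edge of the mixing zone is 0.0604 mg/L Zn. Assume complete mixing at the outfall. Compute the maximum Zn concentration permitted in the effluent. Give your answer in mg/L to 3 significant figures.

36 ML/d = 0.4167 m³/s.
2300 L/s = 2.3 m³/s.
6.5 µg/L = 0.0065 mg/L.
Mass balance: 0.0604·2.717 = 0.4167·Cₑ + 2.3·0.0065.
Cₑ = (0.1641 − 0.01495) / 0.4167 = 0.3579 mg/L.

0.358 mg/L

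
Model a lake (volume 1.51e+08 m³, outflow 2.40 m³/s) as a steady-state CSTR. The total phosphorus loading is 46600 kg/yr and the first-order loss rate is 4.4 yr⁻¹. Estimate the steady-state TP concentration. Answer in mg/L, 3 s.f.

0.0630 mg/L

Outflow Q = 2.40 m³/s × 3.156e+07 s/yr = 7.574e+07 m³/yr.
Steady-state CSTR mass balance: W = Q·C + k·V·C, so C = W/(Q + kV).
Q + kV = 7.574e+07 + 4.4·1.51e+08 = 7.401e+08 m³/yr.
C = 46600/7.401e+08 = 6.296e-05 kg/m³ = 0.06296 mg/L.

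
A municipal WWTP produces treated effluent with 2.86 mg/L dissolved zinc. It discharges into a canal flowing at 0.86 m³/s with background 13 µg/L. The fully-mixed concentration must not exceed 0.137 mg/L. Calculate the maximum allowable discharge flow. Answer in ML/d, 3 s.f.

3.38 ML/d

13 µg/L = 0.013 mg/L.
Mass balance at complete mixing: C_std·(Q_w + Q_r) = Q_w·C_e + Q_r·C_b.
Rearranging, Q_w = Q_r·(C_std − C_b)/(C_e − C_std) = 0.86·(0.137 − 0.013) / (2.86 − 0.137) = 0.03916 m³/s.
= 3.384 ML/d.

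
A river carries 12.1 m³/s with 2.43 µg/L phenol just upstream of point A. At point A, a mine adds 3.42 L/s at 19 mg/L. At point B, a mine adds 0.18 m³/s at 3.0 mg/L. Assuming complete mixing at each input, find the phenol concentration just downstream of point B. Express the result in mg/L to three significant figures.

0.0516 mg/L

2.43 µg/L = 0.00243 mg/L.
3.42 L/s = 0.00342 m³/s.
After input A: C = (12.1·0.00243 + 0.00342·19) / 12.1 = 0.007798 mg/L.
After input B: C = (12.1·0.007798 + 0.18·3) / 12.28 = 0.05165 mg/L.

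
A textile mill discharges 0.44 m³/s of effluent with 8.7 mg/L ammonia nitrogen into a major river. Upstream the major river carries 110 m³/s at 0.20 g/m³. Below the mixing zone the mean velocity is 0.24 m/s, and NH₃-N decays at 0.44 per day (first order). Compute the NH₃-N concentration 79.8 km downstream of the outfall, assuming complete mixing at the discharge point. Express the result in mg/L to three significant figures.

0.0430 mg/L

After complete mixing, C₀ = (0.44·8.7 + 110·0.2) / 110.4 = 0.2339 mg/L.
Travel time t = 7.98e+04 m / 0.24 m/s = 3.325e+05 s = 3.848 d.
C = 0.2339·exp(−0.44·3.848) = 0.2339·0.1839 = 0.04301 mg/L.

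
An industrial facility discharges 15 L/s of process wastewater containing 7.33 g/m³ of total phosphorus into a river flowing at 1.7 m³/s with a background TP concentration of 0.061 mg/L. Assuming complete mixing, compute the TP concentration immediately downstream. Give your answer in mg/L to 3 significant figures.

0.125 mg/L

15 L/s = 0.015 m³/s.
Flow-weighted mixing gives C = (0.015·7.33 + 1.7·0.061) / (0.015 + 1.7) = 0.2137/1.715 = 0.1246 mg/L.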